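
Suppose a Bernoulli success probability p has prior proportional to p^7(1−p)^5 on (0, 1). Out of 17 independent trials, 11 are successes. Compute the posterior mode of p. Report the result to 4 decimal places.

The prior density ∝ p^7(1−p)^5 is the kernel of Beta(8, 6).
Data: 11 successes in 17 trials. The binomial likelihood contributes p^11(1−p)^6, so the posterior is Beta(8+11, 6+6) = Beta(19, 12).
For Beta(a, b) with a, b > 1 the mode is (a−1)/(a+b−2) = 18/29 ≈ 0.6207.

p̂_MAP = 0.6207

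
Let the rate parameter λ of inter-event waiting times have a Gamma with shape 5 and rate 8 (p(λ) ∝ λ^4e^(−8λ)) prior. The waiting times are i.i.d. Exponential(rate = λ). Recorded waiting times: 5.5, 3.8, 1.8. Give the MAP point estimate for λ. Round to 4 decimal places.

λ̂_MAP = 0.3665

The Exponential(rate=λ) likelihood is ∝ λ^n e^(−λΣtᵢ). Here n = 3 and Σtᵢ = 5.5 + 3.8 + 1.8 = 11.1.
Posterior ∝ λ^4e^(−8λ) · λ^3e^(−11.1λ) = λ^7e^(−19.1λ), i.e. Gamma(8, 19.1).
Mode = (a−1)/b = 7/19.1 ≈ 0.3665.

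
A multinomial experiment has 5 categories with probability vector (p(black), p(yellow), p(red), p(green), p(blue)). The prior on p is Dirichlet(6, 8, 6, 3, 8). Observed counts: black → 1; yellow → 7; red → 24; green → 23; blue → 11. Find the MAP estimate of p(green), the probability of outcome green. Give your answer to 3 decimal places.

MAP estimate of p(green) = 0.272

The posterior is Dirichlet(αᵢ + nᵢ) = Dirichlet(7, 15, 30, 26, 19).
For a Dirichlet(a₁,…,a_K) with all aᵢ > 1, the mode has j-th component (aⱼ − 1)/(Σaᵢ − K).
Here Σaᵢ = 97 and K = 5, so p(green) = (26 − 1)/(97 − 5) = 25/92 ≈ 0.272.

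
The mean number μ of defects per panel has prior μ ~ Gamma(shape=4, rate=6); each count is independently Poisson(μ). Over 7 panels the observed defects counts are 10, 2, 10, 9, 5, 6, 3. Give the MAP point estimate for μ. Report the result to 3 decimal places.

μ̂_MAP = 3.692

Σxᵢ = 10+2+10+9+5+6+3 = 45, with n = 7.
Posterior ∝ μ^3e^(−6μ) · μ^45e^(−7μ) = μ^48e^(−13μ), i.e. Gamma(shape=49, rate=13).
The mode of a Gamma(a, b) with a ≥ 1 (shape–rate) is (a−1)/b = 48/13 ≈ 3.692.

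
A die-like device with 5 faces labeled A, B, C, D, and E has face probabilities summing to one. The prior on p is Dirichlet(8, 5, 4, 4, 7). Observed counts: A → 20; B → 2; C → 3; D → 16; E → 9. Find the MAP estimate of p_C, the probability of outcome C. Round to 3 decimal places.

MAP estimate of p_C = 0.082

The posterior is Dirichlet(αᵢ + nᵢ) = Dirichlet(28, 7, 7, 20, 16).
For a Dirichlet(a₁,…,a_K) with all aᵢ > 1, the mode has j-th component (aⱼ − 1)/(Σaᵢ − K).
Here Σaᵢ = 78 and K = 5, so p_C = (7 − 1)/(78 − 5) = 6/73 ≈ 0.082.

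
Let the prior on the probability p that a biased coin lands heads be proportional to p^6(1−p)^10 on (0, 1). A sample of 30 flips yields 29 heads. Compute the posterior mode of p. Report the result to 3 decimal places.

The prior density ∝ p^6(1−p)^10 is the kernel of Beta(7, 11).
Data: 29 successes in 30 trials. The binomial likelihood contributes p^29(1−p)^1, so the posterior is Beta(7+29, 11+1) = Beta(36, 12).
For Beta(a, b) with a, b > 1 the mode is (a−1)/(a+b−2) = 35/46 ≈ 0.761.

p̂_MAP = 0.761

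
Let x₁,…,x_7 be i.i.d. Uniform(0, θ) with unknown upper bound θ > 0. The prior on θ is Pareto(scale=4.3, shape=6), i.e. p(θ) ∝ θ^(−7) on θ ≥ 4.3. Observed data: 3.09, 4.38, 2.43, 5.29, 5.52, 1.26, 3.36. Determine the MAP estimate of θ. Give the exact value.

θ̂_MAP = 5.52

The Uniform(0, θ) likelihood is θ^(−n) for θ ≥ max(xᵢ), zero otherwise. Here max(xᵢ) = 5.52.
Posterior ∝ θ^(−7) · θ^(−7) = θ^(−14) on θ ≥ max(4.3, 5.52) = 5.52.
This density is strictly decreasing in θ, so the posterior mode lies at the lower boundary of the support.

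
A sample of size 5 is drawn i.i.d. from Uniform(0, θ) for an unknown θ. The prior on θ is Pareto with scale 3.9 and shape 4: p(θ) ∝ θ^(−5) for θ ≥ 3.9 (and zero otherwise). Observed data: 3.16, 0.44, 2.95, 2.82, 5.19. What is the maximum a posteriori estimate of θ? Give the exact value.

The Uniform(0, θ) likelihood is θ^(−n) for θ ≥ max(xᵢ), zero otherwise. Here max(xᵢ) = 5.19.
Posterior ∝ θ^(−5) · θ^(−5) = θ^(−10) on θ ≥ max(3.9, 5.19) = 5.19.
This density is strictly decreasing in θ, so the posterior mode lies at the lower boundary of the support.

θ̂_MAP = 5.19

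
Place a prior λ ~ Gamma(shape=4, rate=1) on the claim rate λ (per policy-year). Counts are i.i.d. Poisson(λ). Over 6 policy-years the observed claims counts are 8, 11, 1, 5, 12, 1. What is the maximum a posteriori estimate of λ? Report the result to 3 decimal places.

λ̂_MAP = 5.857

Σxᵢ = 8+11+1+5+12+1 = 38, with n = 6.
Posterior ∝ λ^3e^(−1λ) · λ^38e^(−6λ) = λ^41e^(−7λ), i.e. Gamma(shape=42, rate=7).
The mode of a Gamma(a, b) with a ≥ 1 (shape–rate) is (a−1)/b = 41/7 ≈ 5.857.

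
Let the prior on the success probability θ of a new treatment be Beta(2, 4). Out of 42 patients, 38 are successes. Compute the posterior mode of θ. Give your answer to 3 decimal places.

θ̂_MAP = 0.848

Prior: Beta(2, 4).
Data: 38 successes in 42 trials. The binomial likelihood contributes θ^38(1−θ)^4, so the posterior is Beta(2+38, 4+4) = Beta(40, 8).
For Beta(a, b) with a, b > 1 the mode is (a−1)/(a+b−2) = 39/46 ≈ 0.848.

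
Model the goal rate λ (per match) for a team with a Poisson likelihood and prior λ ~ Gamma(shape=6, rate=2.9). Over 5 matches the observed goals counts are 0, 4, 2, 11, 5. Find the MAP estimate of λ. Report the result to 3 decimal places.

Σxᵢ = 0+4+2+11+5 = 22, with n = 5.
Posterior ∝ λ^5e^(−2.9λ) · λ^22e^(−5λ) = λ^27e^(−7.9λ), i.e. Gamma(shape=28, rate=7.9).
The mode of a Gamma(a, b) with a ≥ 1 (shape–rate) is (a−1)/b = 27/7.9 ≈ 3.418.

λ̂_MAP = 3.418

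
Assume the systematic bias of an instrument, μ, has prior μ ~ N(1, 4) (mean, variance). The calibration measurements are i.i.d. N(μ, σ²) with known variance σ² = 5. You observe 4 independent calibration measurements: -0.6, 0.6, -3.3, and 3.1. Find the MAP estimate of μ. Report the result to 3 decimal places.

μ̂_MAP = 0.200

n = 4; x̄ = ((-0.6) + 0.6 + (-3.3) + 3.1)/4 = -0.2/4 = -0.05.
For a Normal prior and Normal likelihood with known variance, the posterior is Normal; its mode equals its mean, the precision-weighted average.
Prior precision 1/σ₀² = 1/4 = 0.25; data precision n/σ² = 4/5 = 0.8.
μ̂ = (0.25·1 + 0.8·(-0.05)) / (0.25 + 0.8) = 0.21/1.05 = 0.200.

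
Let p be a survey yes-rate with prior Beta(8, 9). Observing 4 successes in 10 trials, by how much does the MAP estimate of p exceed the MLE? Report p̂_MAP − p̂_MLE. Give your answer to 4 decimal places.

MAP − MLE = 0.0400

Posterior is Beta(12, 15); MAP = (12−1)/(27−2) = 11/25 ≈ 0.44000.
MLE ignores the prior: p̂_MLE = k/n = 4/10 ≈ 0.40000.
Difference = 11/25 − 4/10 = 1/25 ≈ 0.0400.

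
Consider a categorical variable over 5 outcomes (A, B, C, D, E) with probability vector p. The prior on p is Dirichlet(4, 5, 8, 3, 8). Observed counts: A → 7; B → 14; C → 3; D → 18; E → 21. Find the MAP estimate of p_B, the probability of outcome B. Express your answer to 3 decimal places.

MAP estimate of p_B = 0.209

The posterior is Dirichlet(αᵢ + nᵢ) = Dirichlet(11, 19, 11, 21, 29).
For a Dirichlet(a₁,…,a_K) with all aᵢ > 1, the mode has j-th component (aⱼ − 1)/(Σaᵢ − K).
Here Σaᵢ = 91 and K = 5, so p_B = (19 − 1)/(91 − 5) = 18/86 ≈ 0.209.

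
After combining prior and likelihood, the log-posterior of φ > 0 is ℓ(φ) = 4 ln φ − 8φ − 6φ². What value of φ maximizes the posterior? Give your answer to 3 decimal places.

φ̂_MAP = 0.333

ℓ'(φ) = 4/φ − 8 − 12φ. Setting this to zero and multiplying by φ: 12φ² + 8φ − 4 = 0.
φ = (−8 + √(8² + 4·12·4)) / (2·12) = (−8 + √256) / 24 = (−8 + 16)/24 = 1/3.
ℓ''(φ) = −4/φ² − 12 < 0, confirming a maximum.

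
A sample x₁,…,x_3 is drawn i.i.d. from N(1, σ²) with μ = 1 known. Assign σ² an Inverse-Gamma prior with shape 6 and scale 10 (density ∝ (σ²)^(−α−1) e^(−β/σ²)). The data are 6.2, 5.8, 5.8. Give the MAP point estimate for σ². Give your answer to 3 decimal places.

Sum of squared deviations about the known mean: SS = (6.2−1)² + (5.8−1)² + (5.8−1)² = 73.12.
The Normal likelihood contributes (σ²)^(−n/2) exp(−SS/(2σ²)), so the posterior is Inverse-Gamma(α + n/2, β + SS/2) = Inverse-Gamma(7.5, 46.56).
The mode of Inverse-Gamma(a, b) is b/(a+1) = 46.56/8.5 ≈ 5.478.

σ̂²_MAP = 5.478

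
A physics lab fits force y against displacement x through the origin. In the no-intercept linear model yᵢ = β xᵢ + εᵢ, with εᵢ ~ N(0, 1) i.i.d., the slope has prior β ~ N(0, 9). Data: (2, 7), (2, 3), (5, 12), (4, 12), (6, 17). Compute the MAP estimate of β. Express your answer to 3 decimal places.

β̂_MAP = 2.702

log p(β | y) = −Σ(yᵢ − βxᵢ)²/(2·1) − β²/(2·9) + const.
Setting the derivative to zero: Σxᵢ(yᵢ − βxᵢ)/1 − β/9 = 0, so β = Σxᵢyᵢ / (Σxᵢ² + σ²/τ²).
Σxᵢyᵢ = 2·7 + 2·3 + 5·12 + 4·12 + 6·17 = 230; Σxᵢ² = 85; σ²/τ² = 1/9.
β̂_MAP = 230 / (85 + 1/9) = 230/(766/9) = 1035/383 ≈ 2.702.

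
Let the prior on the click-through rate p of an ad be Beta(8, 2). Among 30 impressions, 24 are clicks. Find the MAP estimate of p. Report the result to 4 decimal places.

Prior: Beta(8, 2).
Data: 24 successes in 30 trials. The binomial likelihood contributes p^24(1−p)^6, so the posterior is Beta(8+24, 2+6) = Beta(32, 8).
For Beta(a, b) with a, b > 1 the mode is (a−1)/(a+b−2) = 31/38 ≈ 0.8158.

p̂_MAP = 0.8158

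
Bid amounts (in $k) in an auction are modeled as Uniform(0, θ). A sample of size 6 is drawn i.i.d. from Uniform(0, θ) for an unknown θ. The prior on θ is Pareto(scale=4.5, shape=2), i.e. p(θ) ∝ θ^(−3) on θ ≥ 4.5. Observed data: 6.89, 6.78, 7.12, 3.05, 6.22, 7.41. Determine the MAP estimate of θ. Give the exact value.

The Uniform(0, θ) likelihood is θ^(−n) for θ ≥ max(xᵢ), zero otherwise. Here max(xᵢ) = 7.41.
Posterior ∝ θ^(−3) · θ^(−6) = θ^(−9) on θ ≥ max(4.5, 7.41) = 7.41.
This density is strictly decreasing in θ, so the posterior mode lies at the lower boundary of the support.

θ̂_MAP = 7.41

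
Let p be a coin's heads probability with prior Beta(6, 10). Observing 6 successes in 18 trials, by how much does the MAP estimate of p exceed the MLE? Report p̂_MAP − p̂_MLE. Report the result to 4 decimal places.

Posterior is Beta(12, 22); MAP = (12−1)/(34−2) = 11/32 ≈ 0.34375.
MLE ignores the prior: p̂_MLE = k/n = 6/18 ≈ 0.33333.
Difference = 11/32 − 6/18 = 1/96 ≈ 0.0104.

MAP − MLE = 0.0104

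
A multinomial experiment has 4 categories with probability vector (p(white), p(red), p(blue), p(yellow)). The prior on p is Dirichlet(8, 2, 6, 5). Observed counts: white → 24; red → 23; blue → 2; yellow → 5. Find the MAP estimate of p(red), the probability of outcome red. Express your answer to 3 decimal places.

The posterior is Dirichlet(αᵢ + nᵢ) = Dirichlet(32, 25, 8, 10).
For a Dirichlet(a₁,…,a_K) with all aᵢ > 1, the mode has j-th component (aⱼ − 1)/(Σaᵢ − K).
Here Σaᵢ = 75 and K = 4, so p(red) = (25 − 1)/(75 − 4) = 24/71 ≈ 0.338.

MAP estimate of p(red) = 0.338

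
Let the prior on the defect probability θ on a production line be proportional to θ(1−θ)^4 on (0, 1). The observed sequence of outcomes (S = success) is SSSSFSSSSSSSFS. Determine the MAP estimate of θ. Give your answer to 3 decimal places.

The prior density ∝ θ(1−θ)^4 is the kernel of Beta(2, 5).
Data: 12 successes in 14 trials (from the sequence). The binomial likelihood contributes θ^12(1−θ)^2, so the posterior is Beta(2+12, 5+2) = Beta(14, 7).
For Beta(a, b) with a, b > 1 the mode is (a−1)/(a+b−2) = 13/19 ≈ 0.684.

θ̂_MAP = 0.684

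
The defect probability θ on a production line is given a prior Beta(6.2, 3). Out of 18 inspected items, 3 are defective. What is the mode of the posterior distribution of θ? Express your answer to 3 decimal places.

θ̂_MAP = 0.325

Prior: Beta(6.2, 3).
Data: 3 successes in 18 trials. The binomial likelihood contributes θ^3(1−θ)^15, so the posterior is Beta(6.2+3, 3+15) = Beta(9.2, 18).
For Beta(a, b) with a, b > 1 the mode is (a−1)/(a+b−2) = 8.2/25.2 ≈ 0.325.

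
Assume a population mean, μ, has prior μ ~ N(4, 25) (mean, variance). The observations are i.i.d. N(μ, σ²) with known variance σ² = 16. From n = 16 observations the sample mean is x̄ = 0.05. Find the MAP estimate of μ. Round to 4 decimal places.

n = 16, x̄ = 0.05.
For a Normal prior and Normal likelihood with known variance, the posterior is Normal; its mode equals its mean, the precision-weighted average.
Prior precision 1/σ₀² = 1/25 = 0.04; data precision n/σ² = 16/16 = 1.
μ̂ = (0.04·4 + 1·0.05) / (0.04 + 1) = 0.21/1.04 = 21/104 ≈ 0.2019.

μ̂_MAP = 0.2019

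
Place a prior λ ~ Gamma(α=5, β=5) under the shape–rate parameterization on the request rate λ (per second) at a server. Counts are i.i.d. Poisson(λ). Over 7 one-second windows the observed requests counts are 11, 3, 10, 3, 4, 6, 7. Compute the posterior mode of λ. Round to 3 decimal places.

λ̂_MAP = 4.000

Σxᵢ = 11+3+10+3+4+6+7 = 44, with n = 7.
Posterior ∝ λ^4e^(−5λ) · λ^44e^(−7λ) = λ^48e^(−12λ), i.e. Gamma(shape=49, rate=12).
The mode of a Gamma(a, b) with a ≥ 1 (shape–rate) is (a−1)/b = 48/12 ≈ 4.000.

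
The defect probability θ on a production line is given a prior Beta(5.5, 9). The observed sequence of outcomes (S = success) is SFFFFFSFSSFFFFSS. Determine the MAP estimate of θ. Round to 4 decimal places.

θ̂_MAP = 0.3684

Prior: Beta(5.5, 9).
Data: 6 successes in 16 trials (from the sequence). The binomial likelihood contributes θ^6(1−θ)^10, so the posterior is Beta(5.5+6, 9+10) = Beta(11.5, 19).
For Beta(a, b) with a, b > 1 the mode is (a−1)/(a+b−2) = 10.5/28.5 ≈ 0.3684.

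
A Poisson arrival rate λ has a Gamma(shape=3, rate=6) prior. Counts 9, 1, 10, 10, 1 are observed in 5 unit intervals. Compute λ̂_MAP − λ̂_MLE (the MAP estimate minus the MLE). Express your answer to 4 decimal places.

Σxᵢ = 31. Posterior is Gamma(34, 11); MAP = (34−1)/11 = 33/11 ≈ 3.00000.
MLE = x̄ = 31/5 ≈ 6.20000.
Difference = 33/11 − 31/5 = -16/5 ≈ -3.2000.

MAP − MLE = -3.2000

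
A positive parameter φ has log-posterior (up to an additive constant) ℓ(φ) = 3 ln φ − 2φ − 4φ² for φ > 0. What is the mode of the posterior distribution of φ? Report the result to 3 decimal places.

ℓ'(φ) = 3/φ − 2 − 8φ. Setting this to zero and multiplying by φ: 8φ² + 2φ − 3 = 0.
φ = (−2 + √(2² + 4·8·3)) / (2·8) = (−2 + √100) / 16 = (−2 + 10)/16 = 1/2.
ℓ''(φ) = −3/φ² − 8 < 0, confirming a maximum.

φ̂_MAP = 0.500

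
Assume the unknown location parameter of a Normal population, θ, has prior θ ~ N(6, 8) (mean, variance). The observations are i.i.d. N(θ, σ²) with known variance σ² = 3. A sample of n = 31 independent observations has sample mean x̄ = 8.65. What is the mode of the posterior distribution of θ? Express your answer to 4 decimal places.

n = 31, x̄ = 8.65.
For a Normal prior and Normal likelihood with known variance, the posterior is Normal; its mode equals its mean, the precision-weighted average.
Prior precision 1/σ₀² = 1/8 = 0.125; data precision n/σ² = 31/3.
θ̂ = (0.125·6 + (31/3)·8.65) / (0.125 + 31/3) = (1352/15)/(251/24) = 10816/1255 ≈ 8.6183.

θ̂_MAP = 8.6183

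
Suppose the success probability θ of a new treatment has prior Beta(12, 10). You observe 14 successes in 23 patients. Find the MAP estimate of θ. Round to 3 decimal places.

Prior: Beta(12, 10).
Data: 14 successes in 23 trials. The binomial likelihood contributes θ^14(1−θ)^9, so the posterior is Beta(12+14, 10+9) = Beta(26, 19).
For Beta(a, b) with a, b > 1 the mode is (a−1)/(a+b−2) = 25/43 ≈ 0.581.

θ̂_MAP = 0.581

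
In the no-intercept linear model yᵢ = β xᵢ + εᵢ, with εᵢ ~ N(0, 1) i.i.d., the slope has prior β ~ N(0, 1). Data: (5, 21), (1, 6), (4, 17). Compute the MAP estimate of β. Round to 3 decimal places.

log p(β | y) = −Σ(yᵢ − βxᵢ)²/(2·1) − β²/(2·1) + const.
Setting the derivative to zero: Σxᵢ(yᵢ − βxᵢ)/1 − β/1 = 0, so β = Σxᵢyᵢ / (Σxᵢ² + σ²/τ²).
Σxᵢyᵢ = 5·21 + 1·6 + 4·17 = 179; Σxᵢ² = 42; σ²/τ² = 1.
β̂_MAP = 179 / (42 + 1) = 179/43 ≈ 4.163.

β̂_MAP = 4.163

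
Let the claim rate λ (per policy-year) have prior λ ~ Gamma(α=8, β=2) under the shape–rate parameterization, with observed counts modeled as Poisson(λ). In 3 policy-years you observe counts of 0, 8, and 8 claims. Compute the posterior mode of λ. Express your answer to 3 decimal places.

λ̂_MAP = 4.600

Σxᵢ = 0+8+8 = 16, with n = 3.
Posterior ∝ λ^7e^(−2λ) · λ^16e^(−3λ) = λ^23e^(−5λ), i.e. Gamma(shape=24, rate=5).
The mode of a Gamma(a, b) with a ≥ 1 (shape–rate) is (a−1)/b = 23/5 ≈ 4.600.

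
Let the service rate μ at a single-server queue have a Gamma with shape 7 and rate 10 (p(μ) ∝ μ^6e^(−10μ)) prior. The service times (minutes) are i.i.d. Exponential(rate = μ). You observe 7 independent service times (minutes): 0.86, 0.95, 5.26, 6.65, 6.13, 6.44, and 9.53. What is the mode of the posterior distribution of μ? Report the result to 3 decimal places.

The Exponential(rate=μ) likelihood is ∝ μ^n e^(−μΣtᵢ). Here n = 7 and Σtᵢ = 0.86 + 0.95 + 5.26 + 6.65 + 6.13 + 6.44 + 9.53 = 35.82.
Posterior ∝ μ^6e^(−10μ) · μ^7e^(−35.82μ) = μ^13e^(−45.82μ), i.e. Gamma(14, 45.82).
Mode = (a−1)/b = 13/45.82 ≈ 0.284.

μ̂_MAP = 0.284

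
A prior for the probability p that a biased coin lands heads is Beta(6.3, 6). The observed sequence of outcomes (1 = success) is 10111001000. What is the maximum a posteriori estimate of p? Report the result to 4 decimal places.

p̂_MAP = 0.4836

Prior: Beta(6.3, 6).
Data: 5 successes in 11 trials (from the sequence). The binomial likelihood contributes p^5(1−p)^6, so the posterior is Beta(6.3+5, 6+6) = Beta(11.3, 12).
For Beta(a, b) with a, b > 1 the mode is (a−1)/(a+b−2) = 10.3/21.3 ≈ 0.4836.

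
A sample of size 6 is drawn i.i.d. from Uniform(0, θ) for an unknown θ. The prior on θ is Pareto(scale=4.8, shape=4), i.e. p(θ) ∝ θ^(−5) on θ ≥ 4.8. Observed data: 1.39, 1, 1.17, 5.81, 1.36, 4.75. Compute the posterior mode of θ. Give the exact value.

The Uniform(0, θ) likelihood is θ^(−n) for θ ≥ max(xᵢ), zero otherwise. Here max(xᵢ) = 5.81.
Posterior ∝ θ^(−5) · θ^(−6) = θ^(−11) on θ ≥ max(4.8, 5.81) = 5.81.
This density is strictly decreasing in θ, so the posterior mode lies at the lower boundary of the support.

θ̂_MAP = 5.81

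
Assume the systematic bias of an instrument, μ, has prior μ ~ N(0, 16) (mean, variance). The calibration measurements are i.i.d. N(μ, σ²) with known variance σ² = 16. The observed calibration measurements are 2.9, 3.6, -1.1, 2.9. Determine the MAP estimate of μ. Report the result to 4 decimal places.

n = 4; x̄ = (2.9 + 3.6 + (-1.1) + 2.9)/4 = 8.3/4 = 2.075.
For a Normal prior and Normal likelihood with known variance, the posterior is Normal; its mode equals its mean, the precision-weighted average.
Prior precision 1/σ₀² = 1/16 = 0.0625; data precision n/σ² = 4/16 = 0.25.
μ̂ = (0.0625·0 + 0.25·2.075) / (0.0625 + 0.25) = 0.51875/0.3125 = 1.6600.

μ̂_MAP = 1.6600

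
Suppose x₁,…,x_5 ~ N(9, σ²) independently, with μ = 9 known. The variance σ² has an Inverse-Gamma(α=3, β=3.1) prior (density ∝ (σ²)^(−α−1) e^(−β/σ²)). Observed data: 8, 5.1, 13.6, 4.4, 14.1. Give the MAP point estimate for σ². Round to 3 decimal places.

Sum of squared deviations about the known mean: SS = (8−9)² + (5.1−9)² + (13.6−9)² + (4.4−9)² + (14.1−9)² = 84.54.
The Normal likelihood contributes (σ²)^(−n/2) exp(−SS/(2σ²)), so the posterior is Inverse-Gamma(α + n/2, β + SS/2) = Inverse-Gamma(5.5, 45.37).
The mode of Inverse-Gamma(a, b) is b/(a+1) = 45.37/6.5 ≈ 6.980.

σ̂²_MAP = 6.980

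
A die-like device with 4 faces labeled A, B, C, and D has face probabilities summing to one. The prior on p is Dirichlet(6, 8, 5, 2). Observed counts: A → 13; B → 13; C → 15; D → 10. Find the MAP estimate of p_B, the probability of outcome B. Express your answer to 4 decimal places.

The posterior is Dirichlet(αᵢ + nᵢ) = Dirichlet(19, 21, 20, 12).
For a Dirichlet(a₁,…,a_K) with all aᵢ > 1, the mode has j-th component (aⱼ − 1)/(Σaᵢ − K).
Here Σaᵢ = 72 and K = 4, so p_B = (21 − 1)/(72 − 4) = 20/68 ≈ 0.2941.

MAP estimate of p_B = 0.2941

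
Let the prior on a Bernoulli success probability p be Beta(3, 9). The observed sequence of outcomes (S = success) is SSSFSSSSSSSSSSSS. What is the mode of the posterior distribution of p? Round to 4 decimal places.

Prior: Beta(3, 9).
Data: 15 successes in 16 trials (from the sequence). The binomial likelihood contributes p^15(1−p)^1, so the posterior is Beta(3+15, 9+1) = Beta(18, 10).
For Beta(a, b) with a, b > 1 the mode is (a−1)/(a+b−2) = 17/26 ≈ 0.6538.

p̂_MAP = 0.6538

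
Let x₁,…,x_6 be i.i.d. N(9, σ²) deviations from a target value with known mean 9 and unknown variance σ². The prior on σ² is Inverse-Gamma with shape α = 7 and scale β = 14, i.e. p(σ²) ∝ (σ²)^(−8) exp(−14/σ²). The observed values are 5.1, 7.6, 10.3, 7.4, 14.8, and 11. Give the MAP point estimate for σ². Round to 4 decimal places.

Sum of squared deviations about the known mean: SS = (5.1−9)² + (7.6−9)² + (10.3−9)² + (7.4−9)² + (14.8−9)² + (11−9)² = 59.06.
The Normal likelihood contributes (σ²)^(−n/2) exp(−SS/(2σ²)), so the posterior is Inverse-Gamma(α + n/2, β + SS/2) = Inverse-Gamma(10, 43.53).
The mode of Inverse-Gamma(a, b) is b/(a+1) = 43.53/11 ≈ 3.9573.

σ̂²_MAP = 3.9573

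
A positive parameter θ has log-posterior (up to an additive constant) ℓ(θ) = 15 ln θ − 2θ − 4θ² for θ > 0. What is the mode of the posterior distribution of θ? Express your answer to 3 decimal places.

ℓ'(θ) = 15/θ − 2 − 8θ. Setting this to zero and multiplying by θ: 8θ² + 2θ − 15 = 0.
θ = (−2 + √(2² + 4·8·15)) / (2·8) = (−2 + √484) / 16 = (−2 + 22)/16 = 5/4.
ℓ''(θ) = −15/θ² − 8 < 0, confirming a maximum.

θ̂_MAP = 1.250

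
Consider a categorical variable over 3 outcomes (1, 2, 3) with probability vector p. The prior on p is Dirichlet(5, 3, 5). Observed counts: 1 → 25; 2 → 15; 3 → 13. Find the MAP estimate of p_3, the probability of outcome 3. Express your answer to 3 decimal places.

MAP estimate: 0.270

The posterior is Dirichlet(αᵢ + nᵢ) = Dirichlet(30, 18, 18).
For a Dirichlet(a₁,…,a_K) with all aᵢ > 1, the mode has j-th component (aⱼ − 1)/(Σaᵢ − K).
Here Σaᵢ = 66 and K = 3, so p_3 = (18 − 1)/(66 − 3) = 17/63 ≈ 0.270.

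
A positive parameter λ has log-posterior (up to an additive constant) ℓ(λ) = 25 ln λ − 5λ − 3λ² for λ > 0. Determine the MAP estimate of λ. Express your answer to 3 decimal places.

ℓ'(λ) = 25/λ − 5 − 6λ. Setting this to zero and multiplying by λ: 6λ² + 5λ − 25 = 0.
λ = (−5 + √(5² + 4·6·25)) / (2·6) = (−5 + √625) / 12 = (−5 + 25)/12 = 5/3.
ℓ''(λ) = −25/λ² − 6 < 0, confirming a maximum.

λ̂_MAP = 1.667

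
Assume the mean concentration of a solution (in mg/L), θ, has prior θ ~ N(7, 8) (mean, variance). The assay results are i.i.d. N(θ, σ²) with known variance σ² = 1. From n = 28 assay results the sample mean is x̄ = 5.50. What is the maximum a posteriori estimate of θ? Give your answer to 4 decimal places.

n = 28, x̄ = 5.50.
For a Normal prior and Normal likelihood with known variance, the posterior is Normal; its mode equals its mean, the precision-weighted average.
Prior precision 1/σ₀² = 1/8 = 0.125; data precision n/σ² = 28/1 = 28.
θ̂ = (0.125·7 + 28·5.5) / (0.125 + 28) = 154.875/28.125 = 413/75 ≈ 5.5067.

θ̂_MAP = 5.5067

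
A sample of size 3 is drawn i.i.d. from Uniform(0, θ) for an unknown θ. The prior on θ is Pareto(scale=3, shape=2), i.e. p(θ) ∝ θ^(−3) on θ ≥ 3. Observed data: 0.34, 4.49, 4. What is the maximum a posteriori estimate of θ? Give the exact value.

θ̂_MAP = 4.49

The Uniform(0, θ) likelihood is θ^(−n) for θ ≥ max(xᵢ), zero otherwise. Here max(xᵢ) = 4.49.
Posterior ∝ θ^(−3) · θ^(−3) = θ^(−6) on θ ≥ max(3, 4.49) = 4.49.
This density is strictly decreasing in θ, so the posterior mode lies at the lower boundary of the support.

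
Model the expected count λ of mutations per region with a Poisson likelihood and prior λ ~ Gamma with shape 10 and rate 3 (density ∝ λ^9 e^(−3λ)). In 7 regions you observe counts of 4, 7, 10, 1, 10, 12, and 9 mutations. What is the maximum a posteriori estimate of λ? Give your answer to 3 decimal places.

Σxᵢ = 4+7+10+1+10+12+9 = 53, with n = 7.
Posterior ∝ λ^9e^(−3λ) · λ^53e^(−7λ) = λ^62e^(−10λ), i.e. Gamma(shape=63, rate=10).
The mode of a Gamma(a, b) with a ≥ 1 (shape–rate) is (a−1)/b = 62/10 ≈ 6.200.

λ̂_MAP = 6.200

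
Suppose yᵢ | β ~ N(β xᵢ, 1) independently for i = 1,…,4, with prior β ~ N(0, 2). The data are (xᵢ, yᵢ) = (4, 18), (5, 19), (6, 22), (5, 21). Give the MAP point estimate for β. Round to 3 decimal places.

log p(β | y) = −Σ(yᵢ − βxᵢ)²/(2·1) − β²/(2·2) + const.
Setting the derivative to zero: Σxᵢ(yᵢ − βxᵢ)/1 − β/2 = 0, so β = Σxᵢyᵢ / (Σxᵢ² + σ²/τ²).
Σxᵢyᵢ = 4·18 + 5·19 + 6·22 + 5·21 = 404; Σxᵢ² = 102; σ²/τ² = 0.5.
β̂_MAP = 404 / (102 + 0.5) = 404/102.5 ≈ 3.941.

β̂_MAP = 3.941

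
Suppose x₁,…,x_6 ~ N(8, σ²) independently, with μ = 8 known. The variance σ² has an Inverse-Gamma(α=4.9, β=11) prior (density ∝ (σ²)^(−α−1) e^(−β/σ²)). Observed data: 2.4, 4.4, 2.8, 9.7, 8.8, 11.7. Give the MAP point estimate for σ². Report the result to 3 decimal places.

σ̂²_MAP = 6.212

Sum of squared deviations about the known mean: SS = (2.4−8)² + (4.4−8)² + (2.8−8)² + (9.7−8)² + (8.8−8)² + (11.7−8)² = 88.58.
The Normal likelihood contributes (σ²)^(−n/2) exp(−SS/(2σ²)), so the posterior is Inverse-Gamma(α + n/2, β + SS/2) = Inverse-Gamma(7.9, 55.29).
The mode of Inverse-Gamma(a, b) is b/(a+1) = 55.29/8.9 ≈ 6.212.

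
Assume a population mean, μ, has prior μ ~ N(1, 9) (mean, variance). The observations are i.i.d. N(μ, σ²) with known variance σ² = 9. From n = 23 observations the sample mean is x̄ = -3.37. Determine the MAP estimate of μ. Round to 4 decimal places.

n = 23, x̄ = -3.37.
For a Normal prior and Normal likelihood with known variance, the posterior is Normal; its mode equals its mean, the precision-weighted average.
Prior precision 1/σ₀² = 1/9; data precision n/σ² = 23/9.
μ̂ = ((1/9)·1 + (23/9)·(-3.37)) / (1/9 + 23/9) = (-7651/900)/(8/3) = -7651/2400 ≈ -3.1879.

μ̂_MAP = -3.1879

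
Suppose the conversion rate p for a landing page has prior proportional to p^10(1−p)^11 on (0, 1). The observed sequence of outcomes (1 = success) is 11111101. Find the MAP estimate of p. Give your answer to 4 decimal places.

p̂_MAP = 0.5862

The prior density ∝ p^10(1−p)^11 is the kernel of Beta(11, 12).
Data: 7 successes in 8 trials (from the sequence). The binomial likelihood contributes p^7(1−p)^1, so the posterior is Beta(11+7, 12+1) = Beta(18, 13).
For Beta(a, b) with a, b > 1 the mode is (a−1)/(a+b−2) = 17/29 ≈ 0.5862.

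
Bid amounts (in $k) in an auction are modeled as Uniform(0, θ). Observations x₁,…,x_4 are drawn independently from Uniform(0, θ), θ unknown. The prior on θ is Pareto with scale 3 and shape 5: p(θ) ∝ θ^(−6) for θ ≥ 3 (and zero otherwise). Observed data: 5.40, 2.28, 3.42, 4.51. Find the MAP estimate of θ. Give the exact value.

The Uniform(0, θ) likelihood is θ^(−n) for θ ≥ max(xᵢ), zero otherwise. Here max(xᵢ) = 5.40.
Posterior ∝ θ^(−6) · θ^(−4) = θ^(−10) on θ ≥ max(3, 5.40) = 5.40.
This density is strictly decreasing in θ, so the posterior mode lies at the lower boundary of the support.

θ̂_MAP = 5.40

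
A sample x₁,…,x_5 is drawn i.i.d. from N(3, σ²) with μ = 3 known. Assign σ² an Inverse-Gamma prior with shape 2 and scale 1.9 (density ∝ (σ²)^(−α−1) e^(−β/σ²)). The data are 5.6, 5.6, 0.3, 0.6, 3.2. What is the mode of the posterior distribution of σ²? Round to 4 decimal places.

Sum of squared deviations about the known mean: SS = (5.6−3)² + (5.6−3)² + (0.3−3)² + (0.6−3)² + (3.2−3)² = 26.61.
The Normal likelihood contributes (σ²)^(−n/2) exp(−SS/(2σ²)), so the posterior is Inverse-Gamma(α + n/2, β + SS/2) = Inverse-Gamma(4.5, 15.205).
The mode of Inverse-Gamma(a, b) is b/(a+1) = 15.205/5.5 ≈ 2.7645.

σ̂²_MAP = 2.7645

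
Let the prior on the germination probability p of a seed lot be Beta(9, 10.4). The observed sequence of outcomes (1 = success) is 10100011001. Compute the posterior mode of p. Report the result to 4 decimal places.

p̂_MAP = 0.4577

Prior: Beta(9, 10.4).
Data: 5 successes in 11 trials (from the sequence). The binomial likelihood contributes p^5(1−p)^6, so the posterior is Beta(9+5, 10.4+6) = Beta(14, 16.4).
For Beta(a, b) with a, b > 1 the mode is (a−1)/(a+b−2) = 13/28.4 ≈ 0.4577.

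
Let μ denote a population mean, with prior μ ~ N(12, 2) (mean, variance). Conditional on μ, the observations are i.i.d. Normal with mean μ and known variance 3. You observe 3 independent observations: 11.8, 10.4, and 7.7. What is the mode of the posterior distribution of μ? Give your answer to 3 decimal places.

n = 3; x̄ = (11.8 + 10.4 + 7.7)/3 = 29.9/3 = 299/30 ≈ 9.9667.
For a Normal prior and Normal likelihood with known variance, the posterior is Normal; its mode equals its mean, the precision-weighted average.
Prior precision 1/σ₀² = 1/2 = 0.5; data precision n/σ² = 3/3 = 1.
μ̂ = (0.5·12 + 1·(299/30)) / (0.5 + 1) = (479/30)/1.5 = 479/45 ≈ 10.644.

μ̂_MAP = 10.644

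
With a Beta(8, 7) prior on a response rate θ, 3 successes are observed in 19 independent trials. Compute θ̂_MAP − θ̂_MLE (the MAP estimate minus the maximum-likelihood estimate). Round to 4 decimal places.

Posterior is Beta(11, 23); MAP = (11−1)/(34−2) = 10/32 ≈ 0.31250.
MLE ignores the prior: θ̂_MLE = k/n = 3/19 ≈ 0.15789.
Difference = 10/32 − 3/19 = 47/304 ≈ 0.1546.

MAP − MLE = 0.1546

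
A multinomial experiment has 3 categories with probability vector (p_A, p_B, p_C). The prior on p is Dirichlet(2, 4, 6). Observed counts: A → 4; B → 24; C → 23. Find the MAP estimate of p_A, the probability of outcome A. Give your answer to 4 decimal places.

MAP estimate of p_A = 0.0833

The posterior is Dirichlet(αᵢ + nᵢ) = Dirichlet(6, 28, 29).
For a Dirichlet(a₁,…,a_K) with all aᵢ > 1, the mode has j-th component (aⱼ − 1)/(Σaᵢ − K).
Here Σaᵢ = 63 and K = 3, so p_A = (6 − 1)/(63 − 3) = 5/60 ≈ 0.0833.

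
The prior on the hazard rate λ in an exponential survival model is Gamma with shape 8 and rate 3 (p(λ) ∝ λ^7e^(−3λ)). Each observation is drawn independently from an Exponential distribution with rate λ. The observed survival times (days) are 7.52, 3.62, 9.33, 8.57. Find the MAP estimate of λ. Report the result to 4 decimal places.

The Exponential(rate=λ) likelihood is ∝ λ^n e^(−λΣtᵢ). Here n = 4 and Σtᵢ = 7.52 + 3.62 + 9.33 + 8.57 = 29.04.
Posterior ∝ λ^7e^(−3λ) · λ^4e^(−29.04λ) = λ^11e^(−32.04λ), i.e. Gamma(12, 32.04).
Mode = (a−1)/b = 11/32.04 ≈ 0.3433.

λ̂_MAP = 0.3433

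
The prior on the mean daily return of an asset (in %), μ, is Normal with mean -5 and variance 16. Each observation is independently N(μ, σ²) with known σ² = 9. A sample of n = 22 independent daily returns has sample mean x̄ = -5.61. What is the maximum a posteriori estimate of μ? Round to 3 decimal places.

n = 22, x̄ = -5.61.
For a Normal prior and Normal likelihood with known variance, the posterior is Normal; its mode equals its mean, the precision-weighted average.
Prior precision 1/σ₀² = 1/16 = 0.0625; data precision n/σ² = 22/9.
μ̂ = (0.0625·(-5) + (22/9)·(-5.61)) / (0.0625 + 22/9) = (-16831/1200)/(361/144) = -50493/9025 ≈ -5.595.

μ̂_MAP = -5.595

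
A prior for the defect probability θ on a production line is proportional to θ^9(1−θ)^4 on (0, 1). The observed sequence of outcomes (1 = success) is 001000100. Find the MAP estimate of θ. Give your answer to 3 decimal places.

The prior density ∝ θ^9(1−θ)^4 is the kernel of Beta(10, 5).
Data: 2 successes in 9 trials (from the sequence). The binomial likelihood contributes θ^2(1−θ)^7, so the posterior is Beta(10+2, 5+7) = Beta(12, 12).
For Beta(a, b) with a, b > 1 the mode is (a−1)/(a+b−2) = 11/22 ≈ 0.500.

θ̂_MAP = 0.500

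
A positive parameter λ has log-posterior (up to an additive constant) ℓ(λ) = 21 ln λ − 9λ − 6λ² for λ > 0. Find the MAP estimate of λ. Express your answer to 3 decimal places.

λ̂_MAP = 1.000

ℓ'(λ) = 21/λ − 9 − 12λ. Setting this to zero and multiplying by λ: 12λ² + 9λ − 21 = 0.
λ = (−9 + √(9² + 4·12·21)) / (2·12) = (−9 + √1089) / 24 = (−9 + 33)/24 = 1.
ℓ''(λ) = −21/λ² − 12 < 0, confirming a maximum.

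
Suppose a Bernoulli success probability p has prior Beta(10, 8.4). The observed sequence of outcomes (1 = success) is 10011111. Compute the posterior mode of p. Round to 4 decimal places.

Prior: Beta(10, 8.4).
Data: 6 successes in 8 trials (from the sequence). The binomial likelihood contributes p^6(1−p)^2, so the posterior is Beta(10+6, 8.4+2) = Beta(16, 10.4).
For Beta(a, b) with a, b > 1 the mode is (a−1)/(a+b−2) = 15/24.4 ≈ 0.6148.

p̂_MAP = 0.6148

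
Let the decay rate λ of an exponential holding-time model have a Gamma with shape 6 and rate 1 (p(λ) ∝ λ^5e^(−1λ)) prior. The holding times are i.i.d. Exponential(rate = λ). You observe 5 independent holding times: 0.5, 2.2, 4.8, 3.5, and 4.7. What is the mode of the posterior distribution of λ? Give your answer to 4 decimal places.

The Exponential(rate=λ) likelihood is ∝ λ^n e^(−λΣtᵢ). Here n = 5 and Σtᵢ = 0.5 + 2.2 + 4.8 + 3.5 + 4.7 = 15.7.
Posterior ∝ λ^5e^(−1λ) · λ^5e^(−15.7λ) = λ^10e^(−16.7λ), i.e. Gamma(11, 16.7).
Mode = (a−1)/b = 10/16.7 ≈ 0.5988.

λ̂_MAP = 0.5988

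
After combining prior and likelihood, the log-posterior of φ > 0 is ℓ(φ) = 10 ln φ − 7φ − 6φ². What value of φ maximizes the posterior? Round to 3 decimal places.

ℓ'(φ) = 10/φ − 7 − 12φ. Setting this to zero and multiplying by φ: 12φ² + 7φ − 10 = 0.
φ = (−7 + √(7² + 4·12·10)) / (2·12) = (−7 + √529) / 24 = (−7 + 23)/24 = 2/3.
ℓ''(φ) = −10/φ² − 12 < 0, confirming a maximum.

φ̂_MAP = 0.667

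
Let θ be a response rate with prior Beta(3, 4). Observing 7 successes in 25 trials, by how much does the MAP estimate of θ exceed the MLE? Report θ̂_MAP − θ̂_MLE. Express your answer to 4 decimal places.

Posterior is Beta(10, 22); MAP = (10−1)/(32−2) = 9/30 ≈ 0.30000.
MLE ignores the prior: θ̂_MLE = k/n = 7/25 ≈ 0.28000.
Difference = 9/30 − 7/25 = 1/50 ≈ 0.0200.

MAP − MLE = 0.0200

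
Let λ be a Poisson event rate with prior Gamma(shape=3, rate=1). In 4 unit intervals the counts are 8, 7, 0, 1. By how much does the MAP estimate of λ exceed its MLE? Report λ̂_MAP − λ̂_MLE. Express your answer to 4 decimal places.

Σxᵢ = 16. Posterior is Gamma(19, 5); MAP = (19−1)/5 = 18/5 ≈ 3.60000.
MLE = x̄ = 16/4 ≈ 4.00000.
Difference = 18/5 − 16/4 = -2/5 ≈ -0.4000.

MAP − MLE = -0.4000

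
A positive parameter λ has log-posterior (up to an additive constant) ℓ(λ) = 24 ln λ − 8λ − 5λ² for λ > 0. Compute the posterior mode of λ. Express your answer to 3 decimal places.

ℓ'(λ) = 24/λ − 8 − 10λ. Setting this to zero and multiplying by λ: 10λ² + 8λ − 24 = 0.
λ = (−8 + √(8² + 4·10·24)) / (2·10) = (−8 + √1024) / 20 = (−8 + 32)/20 = 6/5.
ℓ''(λ) = −24/λ² − 10 < 0, confirming a maximum.

λ̂_MAP = 1.200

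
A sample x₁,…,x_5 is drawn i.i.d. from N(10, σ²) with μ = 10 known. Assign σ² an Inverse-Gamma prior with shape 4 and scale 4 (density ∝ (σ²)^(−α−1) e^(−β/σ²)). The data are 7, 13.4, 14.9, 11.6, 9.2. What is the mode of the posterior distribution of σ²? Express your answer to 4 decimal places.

Sum of squared deviations about the known mean: SS = (7−10)² + (13.4−10)² + (14.9−10)² + (11.6−10)² + (9.2−10)² = 47.77.
The Normal likelihood contributes (σ²)^(−n/2) exp(−SS/(2σ²)), so the posterior is Inverse-Gamma(α + n/2, β + SS/2) = Inverse-Gamma(6.5, 27.885).
The mode of Inverse-Gamma(a, b) is b/(a+1) = 27.885/7.5 ≈ 3.7180.

σ̂²_MAP = 3.7180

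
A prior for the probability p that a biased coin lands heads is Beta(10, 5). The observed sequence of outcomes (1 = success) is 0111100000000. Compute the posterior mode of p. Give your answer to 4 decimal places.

Prior: Beta(10, 5).
Data: 4 successes in 13 trials (from the sequence). The binomial likelihood contributes p^4(1−p)^9, so the posterior is Beta(10+4, 5+9) = Beta(14, 14).
For Beta(a, b) with a, b > 1 the mode is (a−1)/(a+b−2) = 13/26 ≈ 0.5000.

p̂_MAP = 0.5000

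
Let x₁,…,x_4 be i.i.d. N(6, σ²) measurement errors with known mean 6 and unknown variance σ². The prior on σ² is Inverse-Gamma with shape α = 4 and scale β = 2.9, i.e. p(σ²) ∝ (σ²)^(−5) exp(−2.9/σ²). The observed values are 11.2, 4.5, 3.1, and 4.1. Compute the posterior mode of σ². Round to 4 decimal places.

Sum of squared deviations about the known mean: SS = (11.2−6)² + (4.5−6)² + (3.1−6)² + (4.1−6)² = 41.31.
The Normal likelihood contributes (σ²)^(−n/2) exp(−SS/(2σ²)), so the posterior is Inverse-Gamma(α + n/2, β + SS/2) = Inverse-Gamma(6, 23.555).
The mode of Inverse-Gamma(a, b) is b/(a+1) = 23.555/7 ≈ 3.3650.

σ̂²_MAP = 3.3650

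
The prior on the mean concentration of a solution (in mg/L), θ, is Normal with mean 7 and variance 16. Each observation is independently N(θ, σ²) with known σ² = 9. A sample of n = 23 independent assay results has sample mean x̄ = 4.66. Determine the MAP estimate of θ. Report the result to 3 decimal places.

θ̂_MAP = 4.716

n = 23, x̄ = 4.66.
For a Normal prior and Normal likelihood with known variance, the posterior is Normal; its mode equals its mean, the precision-weighted average.
Prior precision 1/σ₀² = 1/16 = 0.0625; data precision n/σ² = 23/9.
θ̂ = (0.0625·7 + (23/9)·4.66) / (0.0625 + 23/9) = (44447/3600)/(377/144) = 3419/725 ≈ 4.716.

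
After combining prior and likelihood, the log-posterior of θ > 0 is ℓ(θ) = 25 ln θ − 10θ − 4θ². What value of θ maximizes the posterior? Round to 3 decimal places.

θ̂_MAP = 1.250

ℓ'(θ) = 25/θ − 10 − 8θ. Setting this to zero and multiplying by θ: 8θ² + 10θ − 25 = 0.
θ = (−10 + √(10² + 4·8·25)) / (2·8) = (−10 + √900) / 16 = (−10 + 30)/16 = 5/4.
ℓ''(θ) = −25/θ² − 8 < 0, confirming a maximum.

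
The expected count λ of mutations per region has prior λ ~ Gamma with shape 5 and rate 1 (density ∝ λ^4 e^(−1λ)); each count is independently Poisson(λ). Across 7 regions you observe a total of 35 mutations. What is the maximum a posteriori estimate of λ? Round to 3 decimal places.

Σxᵢ = 35, n = 7.
Posterior ∝ λ^4e^(−1λ) · λ^35e^(−7λ) = λ^39e^(−8λ), i.e. Gamma(shape=40, rate=8).
The mode of a Gamma(a, b) with a ≥ 1 (shape–rate) is (a−1)/b = 39/8 ≈ 4.875.

λ̂_MAP = 4.875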